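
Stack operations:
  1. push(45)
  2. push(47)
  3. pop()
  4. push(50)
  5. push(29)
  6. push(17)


push(45) -> [45]
push(47) -> [45, 47]
pop()->47, [45]
push(50) -> [45, 50]
push(29) -> [45, 50, 29]
push(17) -> [45, 50, 29, 17]

Final stack: [45, 50, 29, 17]


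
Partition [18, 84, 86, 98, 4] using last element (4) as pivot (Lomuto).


Pivot: 4
Place pivot at 0: [4, 84, 86, 98, 18]

Partitioned: [4, 84, 86, 98, 18]


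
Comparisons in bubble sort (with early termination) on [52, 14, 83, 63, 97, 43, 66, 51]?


Algorithm: bubble sort (with early termination)
Input: [52, 14, 83, 63, 97, 43, 66, 51]
Sorted: [14, 43, 51, 52, 63, 66, 83, 97]

27


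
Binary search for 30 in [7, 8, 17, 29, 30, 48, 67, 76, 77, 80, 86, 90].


Step 1: lo=0, hi=11, mid=5, val=48
Step 2: lo=0, hi=4, mid=2, val=17
Step 3: lo=3, hi=4, mid=3, val=29
Step 4: lo=4, hi=4, mid=4, val=30

Found at index 4


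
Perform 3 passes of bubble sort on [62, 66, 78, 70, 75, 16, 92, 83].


Initial: [62, 66, 78, 70, 75, 16, 92, 83]
Pass 1: [62, 66, 70, 75, 16, 78, 83, 92] (4 swaps)
Pass 2: [62, 66, 70, 16, 75, 78, 83, 92] (1 swaps)
Pass 3: [62, 66, 16, 70, 75, 78, 83, 92] (1 swaps)

After 3 passes: [62, 66, 16, 70, 75, 78, 83, 92]


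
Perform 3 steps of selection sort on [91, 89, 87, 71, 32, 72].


Initial: [91, 89, 87, 71, 32, 72]
Step 1: min=32 at 4
  Swap: [32, 89, 87, 71, 91, 72]
Step 2: min=71 at 3
  Swap: [32, 71, 87, 89, 91, 72]
Step 3: min=72 at 5
  Swap: [32, 71, 72, 89, 91, 87]

After 3 steps: [32, 71, 72, 89, 91, 87]


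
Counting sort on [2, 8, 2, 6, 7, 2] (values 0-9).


Input: [2, 8, 2, 6, 7, 2]
Counts: [0, 0, 3, 0, 0, 0, 1, 1, 1, 0]

Sorted: [2, 2, 2, 6, 7, 8]


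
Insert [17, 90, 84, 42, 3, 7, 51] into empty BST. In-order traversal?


Insert 17: root
Insert 90: R from 17
Insert 84: R from 17 -> L from 90
Insert 42: R from 17 -> L from 90 -> L from 84
Insert 3: L from 17
Insert 7: L from 17 -> R from 3
Insert 51: R from 17 -> L from 90 -> L from 84 -> R from 42

In-order: [3, 7, 17, 42, 51, 84, 90]


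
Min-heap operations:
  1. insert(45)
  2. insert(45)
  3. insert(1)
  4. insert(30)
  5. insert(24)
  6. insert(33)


insert(45) -> [45]
insert(45) -> [45, 45]
insert(1) -> [1, 45, 45]
insert(30) -> [1, 30, 45, 45]
insert(24) -> [1, 24, 45, 45, 30]
insert(33) -> [1, 24, 33, 45, 30, 45]

Final heap: [1, 24, 33, 45, 30, 45]


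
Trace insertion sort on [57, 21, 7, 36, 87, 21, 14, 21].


Initial: [57, 21, 7, 36, 87, 21, 14, 21]
Insert 21: [21, 57, 7, 36, 87, 21, 14, 21]
Insert 7: [7, 21, 57, 36, 87, 21, 14, 21]
Insert 36: [7, 21, 36, 57, 87, 21, 14, 21]
Insert 87: [7, 21, 36, 57, 87, 21, 14, 21]
Insert 21: [7, 21, 21, 36, 57, 87, 14, 21]
Insert 14: [7, 14, 21, 21, 36, 57, 87, 21]
Insert 21: [7, 14, 21, 21, 21, 36, 57, 87]

Sorted: [7, 14, 21, 21, 21, 36, 57, 87]


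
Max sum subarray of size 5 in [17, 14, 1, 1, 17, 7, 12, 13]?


[0:5]: 50
[1:6]: 40
[2:7]: 38
[3:8]: 50

Max: 50 at [0:5]


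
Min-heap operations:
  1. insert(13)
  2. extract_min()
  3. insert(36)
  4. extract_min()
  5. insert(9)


insert(13) -> [13]
extract_min()->13, []
insert(36) -> [36]
extract_min()->36, []
insert(9) -> [9]

Final heap: [9]


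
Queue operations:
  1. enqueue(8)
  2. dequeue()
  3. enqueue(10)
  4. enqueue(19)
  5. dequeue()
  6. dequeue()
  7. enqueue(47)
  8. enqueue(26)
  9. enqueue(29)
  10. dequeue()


enqueue(8) -> [8]
dequeue()->8, []
enqueue(10) -> [10]
enqueue(19) -> [10, 19]
dequeue()->10, [19]
dequeue()->19, []
enqueue(47) -> [47]
enqueue(26) -> [47, 26]
enqueue(29) -> [47, 26, 29]
dequeue()->47, [26, 29]

Final queue: [26, 29]


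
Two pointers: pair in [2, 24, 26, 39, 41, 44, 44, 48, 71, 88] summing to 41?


lo=0(2)+hi=9(88)=90
lo=0(2)+hi=8(71)=73
lo=0(2)+hi=7(48)=50
lo=0(2)+hi=6(44)=46
lo=0(2)+hi=5(44)=46
lo=0(2)+hi=4(41)=43
lo=0(2)+hi=3(39)=41

Yes: 2+39=41


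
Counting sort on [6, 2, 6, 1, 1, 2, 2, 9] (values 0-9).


Input: [6, 2, 6, 1, 1, 2, 2, 9]
Counts: [0, 2, 3, 0, 0, 0, 2, 0, 0, 1]

Sorted: [1, 1, 2, 2, 2, 6, 6, 9]


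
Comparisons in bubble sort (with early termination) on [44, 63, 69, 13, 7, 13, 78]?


Algorithm: bubble sort (with early termination)
Input: [44, 63, 69, 13, 7, 13, 78]
Sorted: [7, 13, 13, 44, 63, 69, 78]

20


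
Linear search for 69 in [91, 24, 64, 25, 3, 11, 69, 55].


i=0: 91!=69
i=1: 24!=69
i=2: 64!=69
i=3: 25!=69
i=4: 3!=69
i=5: 11!=69
i=6: 69==69 found!

Found at 6, 7 comps


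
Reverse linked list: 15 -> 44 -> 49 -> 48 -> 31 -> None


Step 1: curr=15, set curr.next=prev(None) | reversed so far: 15
Step 2: curr=44, set curr.next=prev(15) | reversed so far: 44 -> 15
Step 3: curr=49, set curr.next=prev(44) | reversed so far: 49 -> 44 -> 15
Step 4: curr=48, set curr.next=prev(49) | reversed so far: 48 -> 49 -> 44 -> 15
Step 5: curr=31, set curr.next=prev(48) | reversed so far: 31 -> 48 -> 49 -> 44 -> 15

31 -> 48 -> 49 -> 44 -> 15 -> None


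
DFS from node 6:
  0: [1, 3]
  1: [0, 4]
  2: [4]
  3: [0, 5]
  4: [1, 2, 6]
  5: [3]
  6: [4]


Visit 6, push [4]
Visit 4, push [2, 1]
Visit 1, push [0]
Visit 0, push [3]
Visit 3, push [5]
Visit 5, push []
Visit 2, push []

DFS order: [6, 4, 1, 0, 3, 5, 2]


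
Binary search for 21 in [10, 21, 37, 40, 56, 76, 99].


Step 1: lo=0, hi=6, mid=3, val=40
Step 2: lo=0, hi=2, mid=1, val=21

Found at index 1


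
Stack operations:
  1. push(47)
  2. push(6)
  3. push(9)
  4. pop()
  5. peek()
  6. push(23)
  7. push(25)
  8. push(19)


push(47) -> [47]
push(6) -> [47, 6]
push(9) -> [47, 6, 9]
pop()->9, [47, 6]
peek()->6
push(23) -> [47, 6, 23]
push(25) -> [47, 6, 23, 25]
push(19) -> [47, 6, 23, 25, 19]

Final stack: [47, 6, 23, 25, 19]


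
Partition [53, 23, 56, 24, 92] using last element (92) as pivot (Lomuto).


Pivot: 92
  53 <= 92: advance i (no swap)
  23 <= 92: advance i (no swap)
  56 <= 92: advance i (no swap)
  24 <= 92: advance i (no swap)
Place pivot at 4: [53, 23, 56, 24, 92]

Partitioned: [53, 23, 56, 24, 92]


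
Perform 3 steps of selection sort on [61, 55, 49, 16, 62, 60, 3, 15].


Initial: [61, 55, 49, 16, 62, 60, 3, 15]
Step 1: min=3 at 6
  Swap: [3, 55, 49, 16, 62, 60, 61, 15]
Step 2: min=15 at 7
  Swap: [3, 15, 49, 16, 62, 60, 61, 55]
Step 3: min=16 at 3
  Swap: [3, 15, 16, 49, 62, 60, 61, 55]

After 3 steps: [3, 15, 16, 49, 62, 60, 61, 55]


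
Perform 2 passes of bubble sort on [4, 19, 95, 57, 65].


Initial: [4, 19, 95, 57, 65]
Pass 1: [4, 19, 57, 65, 95] (2 swaps)
Pass 2: [4, 19, 57, 65, 95] (0 swaps)

After 2 passes: [4, 19, 57, 65, 95]


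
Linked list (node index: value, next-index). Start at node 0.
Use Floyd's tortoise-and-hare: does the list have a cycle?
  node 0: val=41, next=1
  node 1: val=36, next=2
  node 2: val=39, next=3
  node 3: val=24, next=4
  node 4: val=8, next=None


Floyd's tortoise (slow, +1) and hare (fast, +2):
  init: slow=0, fast=0
  step 1: slow=1, fast=2
  step 2: slow=2, fast=4
  step 3: fast -> None, no cycle

Cycle: no


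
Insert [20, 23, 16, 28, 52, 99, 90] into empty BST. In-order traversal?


Insert 20: root
Insert 23: R from 20
Insert 16: L from 20
Insert 28: R from 20 -> R from 23
Insert 52: R from 20 -> R from 23 -> R from 28
Insert 99: R from 20 -> R from 23 -> R from 28 -> R from 52
Insert 90: R from 20 -> R from 23 -> R from 28 -> R from 52 -> L from 99

In-order: [16, 20, 23, 28, 52, 90, 99]


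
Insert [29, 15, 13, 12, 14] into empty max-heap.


Insert 29: [29]
Insert 15: [29, 15]
Insert 13: [29, 15, 13]
Insert 12: [29, 15, 13, 12]
Insert 14: [29, 15, 13, 12, 14]

Final heap: [29, 15, 13, 12, 14]


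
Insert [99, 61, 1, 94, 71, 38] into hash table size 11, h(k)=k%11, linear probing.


Insert 99: h=0 -> slot 0
Insert 61: h=6 -> slot 6
Insert 1: h=1 -> slot 1
Insert 94: h=6, 1 probes -> slot 7
Insert 71: h=5 -> slot 5
Insert 38: h=5, 3 probes -> slot 8

Table: [99, 1, None, None, None, 71, 61, 94, 38, None, None]


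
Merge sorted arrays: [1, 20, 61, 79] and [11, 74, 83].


Take 1 from A
Take 11 from B
Take 20 from A
Take 61 from A
Take 74 from B
Take 79 from A

Merged: [1, 11, 20, 61, 74, 79, 83]


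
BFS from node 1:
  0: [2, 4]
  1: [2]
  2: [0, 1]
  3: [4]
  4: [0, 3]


Visit 1, enqueue [2]
Visit 2, enqueue [0]
Visit 0, enqueue [4]
Visit 4, enqueue [3]
Visit 3, enqueue []

BFS order: [1, 2, 0, 4, 3]


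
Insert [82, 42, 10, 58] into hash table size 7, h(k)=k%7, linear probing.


Insert 82: h=5 -> slot 5
Insert 42: h=0 -> slot 0
Insert 10: h=3 -> slot 3
Insert 58: h=2 -> slot 2

Table: [42, None, 58, 10, None, 82, None]


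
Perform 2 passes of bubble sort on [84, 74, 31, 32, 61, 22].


Initial: [84, 74, 31, 32, 61, 22]
Pass 1: [74, 31, 32, 61, 22, 84] (5 swaps)
Pass 2: [31, 32, 61, 22, 74, 84] (4 swaps)

After 2 passes: [31, 32, 61, 22, 74, 84]


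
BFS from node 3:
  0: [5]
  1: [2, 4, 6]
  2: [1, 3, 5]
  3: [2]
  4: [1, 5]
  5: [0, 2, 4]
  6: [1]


Visit 3, enqueue [2]
Visit 2, enqueue [1, 5]
Visit 1, enqueue [4, 6]
Visit 5, enqueue [0]
Visit 4, enqueue []
Visit 6, enqueue []
Visit 0, enqueue []

BFS order: [3, 2, 1, 5, 4, 6, 0]


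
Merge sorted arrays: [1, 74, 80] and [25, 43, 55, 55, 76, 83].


Take 1 from A
Take 25 from B
Take 43 from B
Take 55 from B
Take 55 from B
Take 74 from A
Take 76 from B
Take 80 from A

Merged: [1, 25, 43, 55, 55, 74, 76, 80, 83]


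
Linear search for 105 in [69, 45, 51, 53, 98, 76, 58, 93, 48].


i=0: 69!=105
i=1: 45!=105
i=2: 51!=105
i=3: 53!=105
i=4: 98!=105
i=5: 76!=105
i=6: 58!=105
i=7: 93!=105
i=8: 48!=105

Not found, 9 comps


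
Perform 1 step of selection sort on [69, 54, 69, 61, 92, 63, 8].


Initial: [69, 54, 69, 61, 92, 63, 8]
Step 1: min=8 at 6
  Swap: [8, 54, 69, 61, 92, 63, 69]

After 1 step: [8, 54, 69, 61, 92, 63, 69]


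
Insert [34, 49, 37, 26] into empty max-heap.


Insert 34: [34]
Insert 49: [49, 34]
Insert 37: [49, 34, 37]
Insert 26: [49, 34, 37, 26]

Final heap: [49, 34, 37, 26]


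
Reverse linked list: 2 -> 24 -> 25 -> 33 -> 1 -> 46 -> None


Step 1: curr=2, set curr.next=prev(None) | reversed so far: 2
Step 2: curr=24, set curr.next=prev(2) | reversed so far: 24 -> 2
Step 3: curr=25, set curr.next=prev(24) | reversed so far: 25 -> 24 -> 2
Step 4: curr=33, set curr.next=prev(25) | reversed so far: 33 -> 25 -> 24 -> 2
Step 5: curr=1, set curr.next=prev(33) | reversed so far: 1 -> 33 -> 25 -> 24 -> 2
Step 6: curr=46, set curr.next=prev(1) | reversed so far: 46 -> 1 -> 33 -> 25 -> 24 -> 2

46 -> 1 -> 33 -> 25 -> 24 -> 2 -> None


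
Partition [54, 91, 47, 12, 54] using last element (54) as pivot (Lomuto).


Pivot: 54
  54 <= 54: advance i (no swap)
  47 <= 54: swap -> [54, 47, 91, 12, 54]
  12 <= 54: swap -> [54, 47, 12, 91, 54]
Place pivot at 3: [54, 47, 12, 54, 91]

Partitioned: [54, 47, 12, 54, 91]


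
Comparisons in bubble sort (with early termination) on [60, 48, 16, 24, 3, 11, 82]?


Algorithm: bubble sort (with early termination)
Input: [60, 48, 16, 24, 3, 11, 82]
Sorted: [3, 11, 16, 24, 48, 60, 82]

20


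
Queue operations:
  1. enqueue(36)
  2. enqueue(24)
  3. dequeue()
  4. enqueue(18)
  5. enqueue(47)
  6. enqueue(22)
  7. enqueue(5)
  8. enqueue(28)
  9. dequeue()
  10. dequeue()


enqueue(36) -> [36]
enqueue(24) -> [36, 24]
dequeue()->36, [24]
enqueue(18) -> [24, 18]
enqueue(47) -> [24, 18, 47]
enqueue(22) -> [24, 18, 47, 22]
enqueue(5) -> [24, 18, 47, 22, 5]
enqueue(28) -> [24, 18, 47, 22, 5, 28]
dequeue()->24, [18, 47, 22, 5, 28]
dequeue()->18, [47, 22, 5, 28]

Final queue: [47, 22, 5, 28]


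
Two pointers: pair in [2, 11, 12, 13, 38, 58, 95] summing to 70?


lo=0(2)+hi=6(95)=97
lo=0(2)+hi=5(58)=60
lo=1(11)+hi=5(58)=69
lo=2(12)+hi=5(58)=70

Yes: 12+58=70


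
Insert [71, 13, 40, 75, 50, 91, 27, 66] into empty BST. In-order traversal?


Insert 71: root
Insert 13: L from 71
Insert 40: L from 71 -> R from 13
Insert 75: R from 71
Insert 50: L from 71 -> R from 13 -> R from 40
Insert 91: R from 71 -> R from 75
Insert 27: L from 71 -> R from 13 -> L from 40
Insert 66: L from 71 -> R from 13 -> R from 40 -> R from 50

In-order: [13, 27, 40, 50, 66, 71, 75, 91]


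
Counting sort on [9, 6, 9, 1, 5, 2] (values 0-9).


Input: [9, 6, 9, 1, 5, 2]
Counts: [0, 1, 1, 0, 0, 1, 1, 0, 0, 2]

Sorted: [1, 2, 5, 6, 9, 9]


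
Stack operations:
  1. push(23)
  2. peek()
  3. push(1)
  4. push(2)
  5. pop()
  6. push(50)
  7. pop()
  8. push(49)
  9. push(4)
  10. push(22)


push(23) -> [23]
peek()->23
push(1) -> [23, 1]
push(2) -> [23, 1, 2]
pop()->2, [23, 1]
push(50) -> [23, 1, 50]
pop()->50, [23, 1]
push(49) -> [23, 1, 49]
push(4) -> [23, 1, 49, 4]
push(22) -> [23, 1, 49, 4, 22]

Final stack: [23, 1, 49, 4, 22]


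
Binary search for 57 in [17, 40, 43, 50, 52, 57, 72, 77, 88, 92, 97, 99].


Step 1: lo=0, hi=11, mid=5, val=57

Found at index 5


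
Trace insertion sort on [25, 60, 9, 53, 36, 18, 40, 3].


Initial: [25, 60, 9, 53, 36, 18, 40, 3]
Insert 60: [25, 60, 9, 53, 36, 18, 40, 3]
Insert 9: [9, 25, 60, 53, 36, 18, 40, 3]
Insert 53: [9, 25, 53, 60, 36, 18, 40, 3]
Insert 36: [9, 25, 36, 53, 60, 18, 40, 3]
Insert 18: [9, 18, 25, 36, 53, 60, 40, 3]
Insert 40: [9, 18, 25, 36, 40, 53, 60, 3]
Insert 3: [3, 9, 18, 25, 36, 40, 53, 60]

Sorted: [3, 9, 18, 25, 36, 40, 53, 60]


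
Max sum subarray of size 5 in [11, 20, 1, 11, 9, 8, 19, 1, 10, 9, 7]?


[0:5]: 52
[1:6]: 49
[2:7]: 48
[3:8]: 48
[4:9]: 47
[5:10]: 47
[6:11]: 46

Max: 52 at [0:5]


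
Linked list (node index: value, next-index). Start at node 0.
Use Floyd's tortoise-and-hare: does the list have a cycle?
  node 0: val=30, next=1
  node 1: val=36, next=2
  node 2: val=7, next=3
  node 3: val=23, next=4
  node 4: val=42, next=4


Floyd's tortoise (slow, +1) and hare (fast, +2):
  init: slow=0, fast=0
  step 1: slow=1, fast=2
  step 2: slow=2, fast=4
  step 3: slow=3, fast=4
  step 4: slow=4, fast=4
  slow == fast at node 4: cycle detected

Cycle: yes


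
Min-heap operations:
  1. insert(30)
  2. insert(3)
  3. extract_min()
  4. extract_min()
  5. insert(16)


insert(30) -> [30]
insert(3) -> [3, 30]
extract_min()->3, [30]
extract_min()->30, []
insert(16) -> [16]

Final heap: [16]


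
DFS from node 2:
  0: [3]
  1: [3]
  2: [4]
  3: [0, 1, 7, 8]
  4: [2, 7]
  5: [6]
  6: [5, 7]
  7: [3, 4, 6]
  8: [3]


Visit 2, push [4]
Visit 4, push [7]
Visit 7, push [6, 3]
Visit 3, push [8, 1, 0]
Visit 0, push []
Visit 1, push []
Visit 8, push []
Visit 6, push [5]
Visit 5, push []

DFS order: [2, 4, 7, 3, 0, 1, 8, 6, 5]


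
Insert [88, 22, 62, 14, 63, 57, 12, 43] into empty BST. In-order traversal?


Insert 88: root
Insert 22: L from 88
Insert 62: L from 88 -> R from 22
Insert 14: L from 88 -> L from 22
Insert 63: L from 88 -> R from 22 -> R from 62
Insert 57: L from 88 -> R from 22 -> L from 62
Insert 12: L from 88 -> L from 22 -> L from 14
Insert 43: L from 88 -> R from 22 -> L from 62 -> L from 57

In-order: [12, 14, 22, 43, 57, 62, 63, 88]


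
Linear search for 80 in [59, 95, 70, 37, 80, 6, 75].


i=0: 59!=80
i=1: 95!=80
i=2: 70!=80
i=3: 37!=80
i=4: 80==80 found!

Found at 4, 5 comps


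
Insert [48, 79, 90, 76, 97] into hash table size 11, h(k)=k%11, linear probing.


Insert 48: h=4 -> slot 4
Insert 79: h=2 -> slot 2
Insert 90: h=2, 1 probes -> slot 3
Insert 76: h=10 -> slot 10
Insert 97: h=9 -> slot 9

Table: [None, None, 79, 90, 48, None, None, None, None, 97, 76]


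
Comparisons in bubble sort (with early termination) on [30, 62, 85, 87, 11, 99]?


Algorithm: bubble sort (with early termination)
Input: [30, 62, 85, 87, 11, 99]
Sorted: [11, 30, 62, 85, 87, 99]

15


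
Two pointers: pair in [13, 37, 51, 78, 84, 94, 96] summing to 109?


lo=0(13)+hi=6(96)=109

Yes: 13+96=109


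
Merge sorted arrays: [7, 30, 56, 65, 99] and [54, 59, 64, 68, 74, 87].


Take 7 from A
Take 30 from A
Take 54 from B
Take 56 from A
Take 59 from B
Take 64 from B
Take 65 from A
Take 68 from B
Take 74 from B
Take 87 from B

Merged: [7, 30, 54, 56, 59, 64, 65, 68, 74, 87, 99]


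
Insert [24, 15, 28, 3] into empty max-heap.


Insert 24: [24]
Insert 15: [24, 15]
Insert 28: [28, 15, 24]
Insert 3: [28, 15, 24, 3]

Final heap: [28, 15, 24, 3]


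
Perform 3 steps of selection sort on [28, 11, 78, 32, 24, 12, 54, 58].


Initial: [28, 11, 78, 32, 24, 12, 54, 58]
Step 1: min=11 at 1
  Swap: [11, 28, 78, 32, 24, 12, 54, 58]
Step 2: min=12 at 5
  Swap: [11, 12, 78, 32, 24, 28, 54, 58]
Step 3: min=24 at 4
  Swap: [11, 12, 24, 32, 78, 28, 54, 58]

After 3 steps: [11, 12, 24, 32, 78, 28, 54, 58]


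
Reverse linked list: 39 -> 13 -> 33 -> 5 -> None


Step 1: curr=39, set curr.next=prev(None) | reversed so far: 39
Step 2: curr=13, set curr.next=prev(39) | reversed so far: 13 -> 39
Step 3: curr=33, set curr.next=prev(13) | reversed so far: 33 -> 13 -> 39
Step 4: curr=5, set curr.next=prev(33) | reversed so far: 5 -> 33 -> 13 -> 39

5 -> 33 -> 13 -> 39 -> None


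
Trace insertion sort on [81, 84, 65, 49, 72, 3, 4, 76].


Initial: [81, 84, 65, 49, 72, 3, 4, 76]
Insert 84: [81, 84, 65, 49, 72, 3, 4, 76]
Insert 65: [65, 81, 84, 49, 72, 3, 4, 76]
Insert 49: [49, 65, 81, 84, 72, 3, 4, 76]
Insert 72: [49, 65, 72, 81, 84, 3, 4, 76]
Insert 3: [3, 49, 65, 72, 81, 84, 4, 76]
Insert 4: [3, 4, 49, 65, 72, 81, 84, 76]
Insert 76: [3, 4, 49, 65, 72, 76, 81, 84]

Sorted: [3, 4, 49, 65, 72, 76, 81, 84]


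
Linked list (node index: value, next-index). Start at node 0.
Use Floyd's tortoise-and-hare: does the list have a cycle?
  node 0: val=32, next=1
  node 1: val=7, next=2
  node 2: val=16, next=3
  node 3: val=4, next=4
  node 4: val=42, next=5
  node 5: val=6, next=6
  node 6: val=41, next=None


Floyd's tortoise (slow, +1) and hare (fast, +2):
  init: slow=0, fast=0
  step 1: slow=1, fast=2
  step 2: slow=2, fast=4
  step 3: slow=3, fast=6
  step 4: fast -> None, no cycle

Cycle: no


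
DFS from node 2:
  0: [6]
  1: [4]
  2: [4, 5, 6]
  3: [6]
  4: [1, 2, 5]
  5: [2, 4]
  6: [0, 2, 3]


Visit 2, push [6, 5, 4]
Visit 4, push [5, 1]
Visit 1, push []
Visit 5, push []
Visit 6, push [3, 0]
Visit 0, push []
Visit 3, push []

DFS order: [2, 4, 1, 5, 6, 0, 3]


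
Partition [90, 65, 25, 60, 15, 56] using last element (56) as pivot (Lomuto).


Pivot: 56
  25 <= 56: swap -> [25, 65, 90, 60, 15, 56]
  15 <= 56: swap -> [25, 15, 90, 60, 65, 56]
Place pivot at 2: [25, 15, 56, 60, 65, 90]

Partitioned: [25, 15, 56, 60, 65, 90]


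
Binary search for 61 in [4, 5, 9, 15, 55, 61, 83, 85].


Step 1: lo=0, hi=7, mid=3, val=15
Step 2: lo=4, hi=7, mid=5, val=61

Found at index 5


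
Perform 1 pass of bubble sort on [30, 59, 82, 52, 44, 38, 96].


Initial: [30, 59, 82, 52, 44, 38, 96]
Pass 1: [30, 59, 52, 44, 38, 82, 96] (3 swaps)

After 1 pass: [30, 59, 52, 44, 38, 82, 96]


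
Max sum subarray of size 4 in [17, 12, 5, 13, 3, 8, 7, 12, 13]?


[0:4]: 47
[1:5]: 33
[2:6]: 29
[3:7]: 31
[4:8]: 30
[5:9]: 40

Max: 47 at [0:4]


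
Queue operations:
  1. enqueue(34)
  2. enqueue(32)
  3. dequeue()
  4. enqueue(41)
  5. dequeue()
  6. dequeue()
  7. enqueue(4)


enqueue(34) -> [34]
enqueue(32) -> [34, 32]
dequeue()->34, [32]
enqueue(41) -> [32, 41]
dequeue()->32, [41]
dequeue()->41, []
enqueue(4) -> [4]

Final queue: [4]


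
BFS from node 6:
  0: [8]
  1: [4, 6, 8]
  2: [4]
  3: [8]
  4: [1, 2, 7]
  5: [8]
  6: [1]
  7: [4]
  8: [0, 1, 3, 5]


Visit 6, enqueue [1]
Visit 1, enqueue [4, 8]
Visit 4, enqueue [2, 7]
Visit 8, enqueue [0, 3, 5]
Visit 2, enqueue []
Visit 7, enqueue []
Visit 0, enqueue []
Visit 3, enqueue []
Visit 5, enqueue []

BFS order: [6, 1, 4, 8, 2, 7, 0, 3, 5]


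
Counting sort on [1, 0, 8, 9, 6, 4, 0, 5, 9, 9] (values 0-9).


Input: [1, 0, 8, 9, 6, 4, 0, 5, 9, 9]
Counts: [2, 1, 0, 0, 1, 1, 1, 0, 1, 3]

Sorted: [0, 0, 1, 4, 5, 6, 8, 9, 9, 9]


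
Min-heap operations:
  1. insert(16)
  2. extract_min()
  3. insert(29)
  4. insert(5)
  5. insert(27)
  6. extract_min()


insert(16) -> [16]
extract_min()->16, []
insert(29) -> [29]
insert(5) -> [5, 29]
insert(27) -> [5, 29, 27]
extract_min()->5, [27, 29]

Final heap: [27, 29]


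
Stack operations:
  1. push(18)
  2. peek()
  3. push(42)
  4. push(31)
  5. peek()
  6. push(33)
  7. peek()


push(18) -> [18]
peek()->18
push(42) -> [18, 42]
push(31) -> [18, 42, 31]
peek()->31
push(33) -> [18, 42, 31, 33]
peek()->33

Final stack: [18, 42, 31, 33]


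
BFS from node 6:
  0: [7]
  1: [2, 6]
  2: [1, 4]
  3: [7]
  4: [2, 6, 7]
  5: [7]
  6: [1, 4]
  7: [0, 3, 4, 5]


Visit 6, enqueue [1, 4]
Visit 1, enqueue [2]
Visit 4, enqueue [7]
Visit 2, enqueue []
Visit 7, enqueue [0, 3, 5]
Visit 0, enqueue []
Visit 3, enqueue []
Visit 5, enqueue []

BFS order: [6, 1, 4, 2, 7, 0, 3, 5]


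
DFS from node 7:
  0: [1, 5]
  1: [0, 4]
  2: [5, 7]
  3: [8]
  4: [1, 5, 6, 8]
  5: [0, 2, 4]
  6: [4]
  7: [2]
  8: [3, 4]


Visit 7, push [2]
Visit 2, push [5]
Visit 5, push [4, 0]
Visit 0, push [1]
Visit 1, push [4]
Visit 4, push [8, 6]
Visit 6, push []
Visit 8, push [3]
Visit 3, push []

DFS order: [7, 2, 5, 0, 1, 4, 6, 8, 3]


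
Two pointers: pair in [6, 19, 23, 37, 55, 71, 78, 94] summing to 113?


lo=0(6)+hi=7(94)=100
lo=1(19)+hi=7(94)=113

Yes: 19+94=113


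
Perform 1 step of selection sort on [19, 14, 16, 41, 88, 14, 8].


Initial: [19, 14, 16, 41, 88, 14, 8]
Step 1: min=8 at 6
  Swap: [8, 14, 16, 41, 88, 14, 19]

After 1 step: [8, 14, 16, 41, 88, 14, 19]


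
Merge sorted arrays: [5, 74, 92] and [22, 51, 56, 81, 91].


Take 5 from A
Take 22 from B
Take 51 from B
Take 56 from B
Take 74 from A
Take 81 from B
Take 91 from B

Merged: [5, 22, 51, 56, 74, 81, 91, 92]


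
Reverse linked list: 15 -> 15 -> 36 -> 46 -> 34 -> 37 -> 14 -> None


Step 1: curr=15, set curr.next=prev(None) | reversed so far: 15
Step 2: curr=15, set curr.next=prev(15) | reversed so far: 15 -> 15
Step 3: curr=36, set curr.next=prev(15) | reversed so far: 36 -> 15 -> 15
Step 4: curr=46, set curr.next=prev(36) | reversed so far: 46 -> 36 -> 15 -> 15
Step 5: curr=34, set curr.next=prev(46) | reversed so far: 34 -> 46 -> 36 -> 15 -> 15
Step 6: curr=37, set curr.next=prev(34) | reversed so far: 37 -> 34 -> 46 -> 36 -> 15 -> 15
Step 7: curr=14, set curr.next=prev(37) | reversed so far: 14 -> 37 -> 34 -> 46 -> 36 -> 15 -> 15

14 -> 37 -> 34 -> 46 -> 36 -> 15 -> 15 -> None


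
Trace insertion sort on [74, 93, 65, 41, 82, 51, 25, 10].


Initial: [74, 93, 65, 41, 82, 51, 25, 10]
Insert 93: [74, 93, 65, 41, 82, 51, 25, 10]
Insert 65: [65, 74, 93, 41, 82, 51, 25, 10]
Insert 41: [41, 65, 74, 93, 82, 51, 25, 10]
Insert 82: [41, 65, 74, 82, 93, 51, 25, 10]
Insert 51: [41, 51, 65, 74, 82, 93, 25, 10]
Insert 25: [25, 41, 51, 65, 74, 82, 93, 10]
Insert 10: [10, 25, 41, 51, 65, 74, 82, 93]

Sorted: [10, 25, 41, 51, 65, 74, 82, 93]


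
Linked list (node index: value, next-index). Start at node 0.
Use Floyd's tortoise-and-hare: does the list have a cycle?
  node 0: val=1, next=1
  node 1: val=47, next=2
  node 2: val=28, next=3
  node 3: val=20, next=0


Floyd's tortoise (slow, +1) and hare (fast, +2):
  init: slow=0, fast=0
  step 1: slow=1, fast=2
  step 2: slow=2, fast=0
  step 3: slow=3, fast=2
  step 4: slow=0, fast=0
  slow == fast at node 0: cycle detected

Cycle: yes


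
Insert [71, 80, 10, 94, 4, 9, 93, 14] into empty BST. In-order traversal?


Insert 71: root
Insert 80: R from 71
Insert 10: L from 71
Insert 94: R from 71 -> R from 80
Insert 4: L from 71 -> L from 10
Insert 9: L from 71 -> L from 10 -> R from 4
Insert 93: R from 71 -> R from 80 -> L from 94
Insert 14: L from 71 -> R from 10

In-order: [4, 9, 10, 14, 71, 80, 93, 94]


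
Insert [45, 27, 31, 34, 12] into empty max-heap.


Insert 45: [45]
Insert 27: [45, 27]
Insert 31: [45, 27, 31]
Insert 34: [45, 34, 31, 27]
Insert 12: [45, 34, 31, 27, 12]

Final heap: [45, 34, 31, 27, 12]


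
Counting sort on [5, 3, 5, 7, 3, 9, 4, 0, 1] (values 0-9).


Input: [5, 3, 5, 7, 3, 9, 4, 0, 1]
Counts: [1, 1, 0, 2, 1, 2, 0, 1, 0, 1]

Sorted: [0, 1, 3, 3, 4, 5, 5, 7, 9]


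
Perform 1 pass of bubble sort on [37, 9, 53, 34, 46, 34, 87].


Initial: [37, 9, 53, 34, 46, 34, 87]
Pass 1: [9, 37, 34, 46, 34, 53, 87] (4 swaps)

After 1 pass: [9, 37, 34, 46, 34, 53, 87]


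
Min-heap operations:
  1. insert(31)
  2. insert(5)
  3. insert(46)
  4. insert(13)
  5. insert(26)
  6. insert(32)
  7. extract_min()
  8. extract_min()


insert(31) -> [31]
insert(5) -> [5, 31]
insert(46) -> [5, 31, 46]
insert(13) -> [5, 13, 46, 31]
insert(26) -> [5, 13, 46, 31, 26]
insert(32) -> [5, 13, 32, 31, 26, 46]
extract_min()->5, [13, 26, 32, 31, 46]
extract_min()->13, [26, 31, 32, 46]

Final heap: [26, 31, 32, 46]


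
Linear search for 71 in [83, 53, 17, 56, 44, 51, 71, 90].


i=0: 83!=71
i=1: 53!=71
i=2: 17!=71
i=3: 56!=71
i=4: 44!=71
i=5: 51!=71
i=6: 71==71 found!

Found at 6, 7 comps


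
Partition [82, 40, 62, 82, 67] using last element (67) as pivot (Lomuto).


Pivot: 67
  40 <= 67: swap -> [40, 82, 62, 82, 67]
  62 <= 67: swap -> [40, 62, 82, 82, 67]
Place pivot at 2: [40, 62, 67, 82, 82]

Partitioned: [40, 62, 67, 82, 82]


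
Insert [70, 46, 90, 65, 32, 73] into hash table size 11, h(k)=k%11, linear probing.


Insert 70: h=4 -> slot 4
Insert 46: h=2 -> slot 2
Insert 90: h=2, 1 probes -> slot 3
Insert 65: h=10 -> slot 10
Insert 32: h=10, 1 probes -> slot 0
Insert 73: h=7 -> slot 7

Table: [32, None, 46, 90, 70, None, None, 73, None, None, 65]


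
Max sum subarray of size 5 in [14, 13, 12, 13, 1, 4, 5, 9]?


[0:5]: 53
[1:6]: 43
[2:7]: 35
[3:8]: 32

Max: 53 at [0:5]


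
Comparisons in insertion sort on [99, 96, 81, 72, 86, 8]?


Algorithm: insertion sort
Input: [99, 96, 81, 72, 86, 8]
Sorted: [8, 72, 81, 86, 96, 99]

14


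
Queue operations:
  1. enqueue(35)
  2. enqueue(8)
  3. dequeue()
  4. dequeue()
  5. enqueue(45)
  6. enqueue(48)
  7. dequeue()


enqueue(35) -> [35]
enqueue(8) -> [35, 8]
dequeue()->35, [8]
dequeue()->8, []
enqueue(45) -> [45]
enqueue(48) -> [45, 48]
dequeue()->45, [48]

Final queue: [48]


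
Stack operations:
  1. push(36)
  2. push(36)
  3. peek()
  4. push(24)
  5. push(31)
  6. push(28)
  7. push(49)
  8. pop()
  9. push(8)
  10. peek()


push(36) -> [36]
push(36) -> [36, 36]
peek()->36
push(24) -> [36, 36, 24]
push(31) -> [36, 36, 24, 31]
push(28) -> [36, 36, 24, 31, 28]
push(49) -> [36, 36, 24, 31, 28, 49]
pop()->49, [36, 36, 24, 31, 28]
push(8) -> [36, 36, 24, 31, 28, 8]
peek()->8

Final stack: [36, 36, 24, 31, 28, 8]


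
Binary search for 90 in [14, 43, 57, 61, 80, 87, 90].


Step 1: lo=0, hi=6, mid=3, val=61
Step 2: lo=4, hi=6, mid=5, val=87
Step 3: lo=6, hi=6, mid=6, val=90

Found at index 6


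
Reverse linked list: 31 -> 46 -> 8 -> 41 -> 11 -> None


Step 1: curr=31, set curr.next=prev(None) | reversed so far: 31
Step 2: curr=46, set curr.next=prev(31) | reversed so far: 46 -> 31
Step 3: curr=8, set curr.next=prev(46) | reversed so far: 8 -> 46 -> 31
Step 4: curr=41, set curr.next=prev(8) | reversed so far: 41 -> 8 -> 46 -> 31
Step 5: curr=11, set curr.next=prev(41) | reversed so far: 11 -> 41 -> 8 -> 46 -> 31

11 -> 41 -> 8 -> 46 -> 31 -> None


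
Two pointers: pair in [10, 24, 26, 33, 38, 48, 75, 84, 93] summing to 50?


lo=0(10)+hi=8(93)=103
lo=0(10)+hi=7(84)=94
lo=0(10)+hi=6(75)=85
lo=0(10)+hi=5(48)=58
lo=0(10)+hi=4(38)=48
lo=1(24)+hi=4(38)=62
lo=1(24)+hi=3(33)=57
lo=1(24)+hi=2(26)=50

Yes: 24+26=50


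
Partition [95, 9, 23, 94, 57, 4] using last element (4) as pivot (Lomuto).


Pivot: 4
Place pivot at 0: [4, 9, 23, 94, 57, 95]

Partitioned: [4, 9, 23, 94, 57, 95]


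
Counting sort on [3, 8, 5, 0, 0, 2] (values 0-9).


Input: [3, 8, 5, 0, 0, 2]
Counts: [2, 0, 1, 1, 0, 1, 0, 0, 1, 0]

Sorted: [0, 0, 2, 3, 5, 8]


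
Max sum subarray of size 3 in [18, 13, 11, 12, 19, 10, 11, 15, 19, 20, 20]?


[0:3]: 42
[1:4]: 36
[2:5]: 42
[3:6]: 41
[4:7]: 40
[5:8]: 36
[6:9]: 45
[7:10]: 54
[8:11]: 59

Max: 59 at [8:11]


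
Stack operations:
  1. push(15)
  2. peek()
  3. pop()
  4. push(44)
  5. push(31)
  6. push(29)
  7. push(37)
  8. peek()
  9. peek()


push(15) -> [15]
peek()->15
pop()->15, []
push(44) -> [44]
push(31) -> [44, 31]
push(29) -> [44, 31, 29]
push(37) -> [44, 31, 29, 37]
peek()->37
peek()->37

Final stack: [44, 31, 29, 37]


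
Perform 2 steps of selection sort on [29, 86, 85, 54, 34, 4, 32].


Initial: [29, 86, 85, 54, 34, 4, 32]
Step 1: min=4 at 5
  Swap: [4, 86, 85, 54, 34, 29, 32]
Step 2: min=29 at 5
  Swap: [4, 29, 85, 54, 34, 86, 32]

After 2 steps: [4, 29, 85, 54, 34, 86, 32]


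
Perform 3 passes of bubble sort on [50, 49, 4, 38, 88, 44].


Initial: [50, 49, 4, 38, 88, 44]
Pass 1: [49, 4, 38, 50, 44, 88] (4 swaps)
Pass 2: [4, 38, 49, 44, 50, 88] (3 swaps)
Pass 3: [4, 38, 44, 49, 50, 88] (1 swaps)

After 3 passes: [4, 38, 44, 49, 50, 88]


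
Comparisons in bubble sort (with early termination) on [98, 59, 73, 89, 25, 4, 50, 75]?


Algorithm: bubble sort (with early termination)
Input: [98, 59, 73, 89, 25, 4, 50, 75]
Sorted: [4, 25, 50, 59, 73, 75, 89, 98]

27


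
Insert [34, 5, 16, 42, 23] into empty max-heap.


Insert 34: [34]
Insert 5: [34, 5]
Insert 16: [34, 5, 16]
Insert 42: [42, 34, 16, 5]
Insert 23: [42, 34, 16, 5, 23]

Final heap: [42, 34, 16, 5, 23]


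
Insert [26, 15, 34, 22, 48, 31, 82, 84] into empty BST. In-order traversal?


Insert 26: root
Insert 15: L from 26
Insert 34: R from 26
Insert 22: L from 26 -> R from 15
Insert 48: R from 26 -> R from 34
Insert 31: R from 26 -> L from 34
Insert 82: R from 26 -> R from 34 -> R from 48
Insert 84: R from 26 -> R from 34 -> R from 48 -> R from 82

In-order: [15, 22, 26, 31, 34, 48, 82, 84]


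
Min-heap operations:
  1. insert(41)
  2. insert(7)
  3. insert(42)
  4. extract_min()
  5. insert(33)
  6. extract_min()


insert(41) -> [41]
insert(7) -> [7, 41]
insert(42) -> [7, 41, 42]
extract_min()->7, [41, 42]
insert(33) -> [33, 42, 41]
extract_min()->33, [41, 42]

Final heap: [41, 42]


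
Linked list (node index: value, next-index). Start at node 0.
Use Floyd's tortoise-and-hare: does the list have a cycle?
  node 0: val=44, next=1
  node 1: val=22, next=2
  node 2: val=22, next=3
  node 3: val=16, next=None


Floyd's tortoise (slow, +1) and hare (fast, +2):
  init: slow=0, fast=0
  step 1: slow=1, fast=2
  step 2: fast 2->3->None, no cycle

Cycle: no


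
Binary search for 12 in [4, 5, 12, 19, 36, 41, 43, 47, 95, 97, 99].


Step 1: lo=0, hi=10, mid=5, val=41
Step 2: lo=0, hi=4, mid=2, val=12

Found at index 2


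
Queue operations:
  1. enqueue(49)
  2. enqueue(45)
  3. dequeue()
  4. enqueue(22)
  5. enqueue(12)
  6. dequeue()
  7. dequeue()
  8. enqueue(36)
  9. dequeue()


enqueue(49) -> [49]
enqueue(45) -> [49, 45]
dequeue()->49, [45]
enqueue(22) -> [45, 22]
enqueue(12) -> [45, 22, 12]
dequeue()->45, [22, 12]
dequeue()->22, [12]
enqueue(36) -> [12, 36]
dequeue()->12, [36]

Final queue: [36]


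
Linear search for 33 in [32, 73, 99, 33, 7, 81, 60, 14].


i=0: 32!=33
i=1: 73!=33
i=2: 99!=33
i=3: 33==33 found!

Found at 3, 4 comps


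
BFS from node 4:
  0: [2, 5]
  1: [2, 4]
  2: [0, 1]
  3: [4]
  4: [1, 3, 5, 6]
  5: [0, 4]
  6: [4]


Visit 4, enqueue [1, 3, 5, 6]
Visit 1, enqueue [2]
Visit 3, enqueue []
Visit 5, enqueue [0]
Visit 6, enqueue []
Visit 2, enqueue []
Visit 0, enqueue []

BFS order: [4, 1, 3, 5, 6, 2, 0]


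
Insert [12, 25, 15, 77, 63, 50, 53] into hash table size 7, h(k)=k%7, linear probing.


Insert 12: h=5 -> slot 5
Insert 25: h=4 -> slot 4
Insert 15: h=1 -> slot 1
Insert 77: h=0 -> slot 0
Insert 63: h=0, 2 probes -> slot 2
Insert 50: h=1, 2 probes -> slot 3
Insert 53: h=4, 2 probes -> slot 6

Table: [77, 15, 63, 50, 25, 12, 53]


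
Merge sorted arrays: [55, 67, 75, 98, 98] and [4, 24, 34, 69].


Take 4 from B
Take 24 from B
Take 34 from B
Take 55 from A
Take 67 from A
Take 69 from B

Merged: [4, 24, 34, 55, 67, 69, 75, 98, 98]


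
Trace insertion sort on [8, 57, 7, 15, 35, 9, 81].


Initial: [8, 57, 7, 15, 35, 9, 81]
Insert 57: [8, 57, 7, 15, 35, 9, 81]
Insert 7: [7, 8, 57, 15, 35, 9, 81]
Insert 15: [7, 8, 15, 57, 35, 9, 81]
Insert 35: [7, 8, 15, 35, 57, 9, 81]
Insert 9: [7, 8, 9, 15, 35, 57, 81]
Insert 81: [7, 8, 9, 15, 35, 57, 81]

Sorted: [7, 8, 9, 15, 35, 57, 81]


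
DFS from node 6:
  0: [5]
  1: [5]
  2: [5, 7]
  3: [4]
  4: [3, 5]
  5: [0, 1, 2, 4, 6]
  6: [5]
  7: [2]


Visit 6, push [5]
Visit 5, push [4, 2, 1, 0]
Visit 0, push []
Visit 1, push []
Visit 2, push [7]
Visit 7, push []
Visit 4, push [3]
Visit 3, push []

DFS order: [6, 5, 0, 1, 2, 7, 4, 3]


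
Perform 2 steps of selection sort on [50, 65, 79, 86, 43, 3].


Initial: [50, 65, 79, 86, 43, 3]
Step 1: min=3 at 5
  Swap: [3, 65, 79, 86, 43, 50]
Step 2: min=43 at 4
  Swap: [3, 43, 79, 86, 65, 50]

After 2 steps: [3, 43, 79, 86, 65, 50]


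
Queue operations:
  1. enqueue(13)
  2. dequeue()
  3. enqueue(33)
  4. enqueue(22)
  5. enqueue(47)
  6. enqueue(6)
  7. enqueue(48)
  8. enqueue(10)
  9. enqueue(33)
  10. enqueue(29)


enqueue(13) -> [13]
dequeue()->13, []
enqueue(33) -> [33]
enqueue(22) -> [33, 22]
enqueue(47) -> [33, 22, 47]
enqueue(6) -> [33, 22, 47, 6]
enqueue(48) -> [33, 22, 47, 6, 48]
enqueue(10) -> [33, 22, 47, 6, 48, 10]
enqueue(33) -> [33, 22, 47, 6, 48, 10, 33]
enqueue(29) -> [33, 22, 47, 6, 48, 10, 33, 29]

Final queue: [33, 22, 47, 6, 48, 10, 33, 29]


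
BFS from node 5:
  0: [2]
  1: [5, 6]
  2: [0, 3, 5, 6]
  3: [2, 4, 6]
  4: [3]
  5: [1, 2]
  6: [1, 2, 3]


Visit 5, enqueue [1, 2]
Visit 1, enqueue [6]
Visit 2, enqueue [0, 3]
Visit 6, enqueue []
Visit 0, enqueue []
Visit 3, enqueue [4]
Visit 4, enqueue []

BFS order: [5, 1, 2, 6, 0, 3, 4]


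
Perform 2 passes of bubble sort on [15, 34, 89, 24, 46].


Initial: [15, 34, 89, 24, 46]
Pass 1: [15, 34, 24, 46, 89] (2 swaps)
Pass 2: [15, 24, 34, 46, 89] (1 swaps)

After 2 passes: [15, 24, 34, 46, 89]


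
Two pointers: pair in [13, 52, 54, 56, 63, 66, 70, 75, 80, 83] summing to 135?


lo=0(13)+hi=9(83)=96
lo=1(52)+hi=9(83)=135

Yes: 52+83=135


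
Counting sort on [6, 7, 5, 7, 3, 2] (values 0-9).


Input: [6, 7, 5, 7, 3, 2]
Counts: [0, 0, 1, 1, 0, 1, 1, 2, 0, 0]

Sorted: [2, 3, 5, 6, 7, 7]


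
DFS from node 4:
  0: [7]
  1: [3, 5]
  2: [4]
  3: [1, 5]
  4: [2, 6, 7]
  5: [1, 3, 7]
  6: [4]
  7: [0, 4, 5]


Visit 4, push [7, 6, 2]
Visit 2, push []
Visit 6, push []
Visit 7, push [5, 0]
Visit 0, push []
Visit 5, push [3, 1]
Visit 1, push [3]
Visit 3, push []

DFS order: [4, 2, 6, 7, 0, 5, 1, 3]


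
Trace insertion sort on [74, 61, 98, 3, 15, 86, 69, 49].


Initial: [74, 61, 98, 3, 15, 86, 69, 49]
Insert 61: [61, 74, 98, 3, 15, 86, 69, 49]
Insert 98: [61, 74, 98, 3, 15, 86, 69, 49]
Insert 3: [3, 61, 74, 98, 15, 86, 69, 49]
Insert 15: [3, 15, 61, 74, 98, 86, 69, 49]
Insert 86: [3, 15, 61, 74, 86, 98, 69, 49]
Insert 69: [3, 15, 61, 69, 74, 86, 98, 49]
Insert 49: [3, 15, 49, 61, 69, 74, 86, 98]

Sorted: [3, 15, 49, 61, 69, 74, 86, 98]


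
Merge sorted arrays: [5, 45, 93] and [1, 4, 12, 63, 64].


Take 1 from B
Take 4 from B
Take 5 from A
Take 12 from B
Take 45 from A
Take 63 from B
Take 64 from B

Merged: [1, 4, 5, 12, 45, 63, 64, 93]


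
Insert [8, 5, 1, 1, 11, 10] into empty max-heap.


Insert 8: [8]
Insert 5: [8, 5]
Insert 1: [8, 5, 1]
Insert 1: [8, 5, 1, 1]
Insert 11: [11, 8, 1, 1, 5]
Insert 10: [11, 8, 10, 1, 5, 1]

Final heap: [11, 8, 10, 1, 5, 1]


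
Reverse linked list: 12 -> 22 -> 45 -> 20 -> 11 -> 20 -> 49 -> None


Step 1: curr=12, set curr.next=prev(None) | reversed so far: 12
Step 2: curr=22, set curr.next=prev(12) | reversed so far: 22 -> 12
Step 3: curr=45, set curr.next=prev(22) | reversed so far: 45 -> 22 -> 12
Step 4: curr=20, set curr.next=prev(45) | reversed so far: 20 -> 45 -> 22 -> 12
Step 5: curr=11, set curr.next=prev(20) | reversed so far: 11 -> 20 -> 45 -> 22 -> 12
Step 6: curr=20, set curr.next=prev(11) | reversed so far: 20 -> 11 -> 20 -> 45 -> 22 -> 12
Step 7: curr=49, set curr.next=prev(20) | reversed so far: 49 -> 20 -> 11 -> 20 -> 45 -> 22 -> 12

49 -> 20 -> 11 -> 20 -> 45 -> 22 -> 12 -> None


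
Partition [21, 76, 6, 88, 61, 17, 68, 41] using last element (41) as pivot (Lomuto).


Pivot: 41
  21 <= 41: advance i (no swap)
  6 <= 41: swap -> [21, 6, 76, 88, 61, 17, 68, 41]
  17 <= 41: swap -> [21, 6, 17, 88, 61, 76, 68, 41]
Place pivot at 3: [21, 6, 17, 41, 61, 76, 68, 88]

Partitioned: [21, 6, 17, 41, 61, 76, 68, 88]


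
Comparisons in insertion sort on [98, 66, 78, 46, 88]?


Algorithm: insertion sort
Input: [98, 66, 78, 46, 88]
Sorted: [46, 66, 78, 88, 98]

8


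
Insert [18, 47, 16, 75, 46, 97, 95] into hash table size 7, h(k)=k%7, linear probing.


Insert 18: h=4 -> slot 4
Insert 47: h=5 -> slot 5
Insert 16: h=2 -> slot 2
Insert 75: h=5, 1 probes -> slot 6
Insert 46: h=4, 3 probes -> slot 0
Insert 97: h=6, 2 probes -> slot 1
Insert 95: h=4, 6 probes -> slot 3

Table: [46, 97, 16, 95, 18, 47, 75]


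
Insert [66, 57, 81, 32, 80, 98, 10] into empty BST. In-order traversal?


Insert 66: root
Insert 57: L from 66
Insert 81: R from 66
Insert 32: L from 66 -> L from 57
Insert 80: R from 66 -> L from 81
Insert 98: R from 66 -> R from 81
Insert 10: L from 66 -> L from 57 -> L from 32

In-order: [10, 32, 57, 66, 80, 81, 98]


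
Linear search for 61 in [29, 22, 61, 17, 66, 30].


i=0: 29!=61
i=1: 22!=61
i=2: 61==61 found!

Found at 2, 3 comps


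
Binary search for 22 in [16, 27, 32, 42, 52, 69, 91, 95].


Step 1: lo=0, hi=7, mid=3, val=42
Step 2: lo=0, hi=2, mid=1, val=27
Step 3: lo=0, hi=0, mid=0, val=16

Not found


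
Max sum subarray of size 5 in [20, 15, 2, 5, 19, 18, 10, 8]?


[0:5]: 61
[1:6]: 59
[2:7]: 54
[3:8]: 60

Max: 61 at [0:5]


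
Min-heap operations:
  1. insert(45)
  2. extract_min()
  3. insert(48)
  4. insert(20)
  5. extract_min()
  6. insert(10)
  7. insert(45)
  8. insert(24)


insert(45) -> [45]
extract_min()->45, []
insert(48) -> [48]
insert(20) -> [20, 48]
extract_min()->20, [48]
insert(10) -> [10, 48]
insert(45) -> [10, 48, 45]
insert(24) -> [10, 24, 45, 48]

Final heap: [10, 24, 45, 48]


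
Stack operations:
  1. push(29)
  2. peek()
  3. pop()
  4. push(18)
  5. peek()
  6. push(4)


push(29) -> [29]
peek()->29
pop()->29, []
push(18) -> [18]
peek()->18
push(4) -> [18, 4]

Final stack: [18, 4]


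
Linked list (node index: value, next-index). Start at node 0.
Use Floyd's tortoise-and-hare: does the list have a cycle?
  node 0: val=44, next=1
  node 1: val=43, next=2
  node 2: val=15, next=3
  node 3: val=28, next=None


Floyd's tortoise (slow, +1) and hare (fast, +2):
  init: slow=0, fast=0
  step 1: slow=1, fast=2
  step 2: fast 2->3->None, no cycle

Cycle: no


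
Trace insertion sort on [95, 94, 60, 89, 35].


Initial: [95, 94, 60, 89, 35]
Insert 94: [94, 95, 60, 89, 35]
Insert 60: [60, 94, 95, 89, 35]
Insert 89: [60, 89, 94, 95, 35]
Insert 35: [35, 60, 89, 94, 95]

Sorted: [35, 60, 89, 94, 95]


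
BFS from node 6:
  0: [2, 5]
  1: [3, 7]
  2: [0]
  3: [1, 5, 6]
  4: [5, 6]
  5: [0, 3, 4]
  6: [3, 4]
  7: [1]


Visit 6, enqueue [3, 4]
Visit 3, enqueue [1, 5]
Visit 4, enqueue []
Visit 1, enqueue [7]
Visit 5, enqueue [0]
Visit 7, enqueue []
Visit 0, enqueue [2]
Visit 2, enqueue []

BFS order: [6, 3, 4, 1, 5, 7, 0, 2]


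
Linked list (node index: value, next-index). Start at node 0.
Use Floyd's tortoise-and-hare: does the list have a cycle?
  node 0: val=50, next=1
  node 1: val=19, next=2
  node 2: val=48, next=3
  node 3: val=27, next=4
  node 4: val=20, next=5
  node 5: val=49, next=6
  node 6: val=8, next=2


Floyd's tortoise (slow, +1) and hare (fast, +2):
  init: slow=0, fast=0
  step 1: slow=1, fast=2
  step 2: slow=2, fast=4
  step 3: slow=3, fast=6
  step 4: slow=4, fast=3
  step 5: slow=5, fast=5
  slow == fast at node 5: cycle detected

Cycle: yes


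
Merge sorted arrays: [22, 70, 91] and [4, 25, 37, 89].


Take 4 from B
Take 22 from A
Take 25 from B
Take 37 from B
Take 70 from A
Take 89 from B

Merged: [4, 22, 25, 37, 70, 89, 91]
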